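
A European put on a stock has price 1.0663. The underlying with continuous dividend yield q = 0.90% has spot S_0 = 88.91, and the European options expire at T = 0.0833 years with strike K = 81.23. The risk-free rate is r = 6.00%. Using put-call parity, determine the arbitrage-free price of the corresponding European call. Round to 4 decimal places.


Put-call parity: C - P = S_0 * exp(-qT) - K * exp(-rT).
S_0 * exp(-qT) = 88.9100 * 0.99925058 = 88.84336915
K * exp(-rT) = 81.2300 * 0.99501447 = 80.82502533
C = P + S*exp(-qT) - K*exp(-rT)
C = 1.0663 + 88.84336915 - 80.82502533 = 9.0846

Answer: Call price = 9.0846


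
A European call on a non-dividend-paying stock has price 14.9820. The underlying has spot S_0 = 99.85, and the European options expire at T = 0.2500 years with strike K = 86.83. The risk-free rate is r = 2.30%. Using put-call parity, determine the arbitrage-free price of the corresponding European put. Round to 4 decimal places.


Answer: Put price = 1.4642

Derivation:
Put-call parity: C - P = S_0 * exp(-qT) - K * exp(-rT).
S_0 * exp(-qT) = 99.8500 * 1.00000000 = 99.85000000
K * exp(-rT) = 86.8300 * 0.99426650 = 86.33216016
P = C - S*exp(-qT) + K*exp(-rT)
P = 14.9820 - 99.85000000 + 86.33216016 = 1.4642


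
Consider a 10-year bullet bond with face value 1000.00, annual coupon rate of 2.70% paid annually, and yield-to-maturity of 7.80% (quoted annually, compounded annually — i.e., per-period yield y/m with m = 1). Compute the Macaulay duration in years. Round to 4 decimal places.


Coupon per period c = face * coupon_rate / m = 27.000000
Periods per year m = 1; per-period yield y/m = 0.078000
Number of cashflows N = 10
Cashflows (t years, CF_t, discount factor 1/(1+y/m)^(m*t), PV):
  t = 1.0000: CF_t = 27.000000, DF = 0.927644, PV = 25.046382
  t = 2.0000: CF_t = 27.000000, DF = 0.860523, PV = 23.234121
  t = 3.0000: CF_t = 27.000000, DF = 0.798259, PV = 21.552988
  t = 4.0000: CF_t = 27.000000, DF = 0.740500, PV = 19.993495
  t = 5.0000: CF_t = 27.000000, DF = 0.686920, PV = 18.546841
  t = 6.0000: CF_t = 27.000000, DF = 0.637217, PV = 17.204862
  t = 7.0000: CF_t = 27.000000, DF = 0.591111, PV = 15.959984
  t = 8.0000: CF_t = 27.000000, DF = 0.548340, PV = 14.805180
  t = 9.0000: CF_t = 27.000000, DF = 0.508664, PV = 13.733933
  t = 10.0000: CF_t = 1027.000000, DF = 0.471859, PV = 484.599359
Price P = sum_t PV_t = 654.677144
Macaulay numerator sum_t t * PV_t:
  t * PV_t at t = 1.0000: 25.046382
  t * PV_t at t = 2.0000: 46.468242
  t * PV_t at t = 3.0000: 64.658963
  t * PV_t at t = 4.0000: 79.973980
  t * PV_t at t = 5.0000: 92.734207
  t * PV_t at t = 6.0000: 103.229173
  t * PV_t at t = 7.0000: 111.719885
  t * PV_t at t = 8.0000: 118.441436
  t * PV_t at t = 9.0000: 123.605395
  t * PV_t at t = 10.0000: 4845.993587
Macaulay duration D = (sum_t t * PV_t) / P = 5611.871251 / 654.677144 = 8.571968

Answer: Macaulay duration = 8.5720 years


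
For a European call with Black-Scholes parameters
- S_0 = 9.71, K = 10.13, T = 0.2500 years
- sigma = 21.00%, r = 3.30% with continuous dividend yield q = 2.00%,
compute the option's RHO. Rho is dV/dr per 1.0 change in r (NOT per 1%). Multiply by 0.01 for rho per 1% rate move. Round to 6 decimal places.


Answer: Rho = 0.842620

Derivation:
d1 = -0.3198336758; d2 = -0.4248336758
phi(d1) = 0.3790506949; exp(-qT) = 0.9950124792; exp(-rT) = 0.9917839379
N(d2) = 0.3354789633
Rho = K*T*exp(-rT)*N(d2) = 10.1300 * 0.2500 * 0.9917839379 * 0.3354789633 = 0.842620


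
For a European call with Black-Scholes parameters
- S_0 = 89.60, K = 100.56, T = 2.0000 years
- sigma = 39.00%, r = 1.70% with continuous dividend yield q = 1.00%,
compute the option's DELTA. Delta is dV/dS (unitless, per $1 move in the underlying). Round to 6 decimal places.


d1 = 0.0919252517; d2 = -0.4596180376
phi(d1) = 0.3972602549; exp(-qT) = 0.9801986733; exp(-rT) = 0.9665715046
N(d1) = 0.5366212858
Delta = exp(-qT) * N(d1) = 0.9801986733 * 0.5366212858 = 0.525995

Answer: Delta = 0.525995


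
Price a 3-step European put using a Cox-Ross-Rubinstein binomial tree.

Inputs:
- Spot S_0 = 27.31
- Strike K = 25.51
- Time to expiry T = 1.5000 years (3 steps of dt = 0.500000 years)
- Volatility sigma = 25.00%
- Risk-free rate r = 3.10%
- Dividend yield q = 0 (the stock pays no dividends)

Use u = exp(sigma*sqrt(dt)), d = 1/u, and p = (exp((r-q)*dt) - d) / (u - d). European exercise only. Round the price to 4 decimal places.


Answer: Price = V(0,0) = 2.0672

Derivation:
dt = T/N = 0.500000
u = exp(sigma*sqrt(dt)) = 1.193365; d = 1/u = 0.837967
p = (exp((r-q)*dt) - d) / (u - d) = 0.499873
Discount per step: exp(-r*dt) = 0.984620
Stock lattice S(k, i) with i counting down-moves:
  k=0: S(0,0) = 27.3100
  k=1: S(1,0) = 32.5908; S(1,1) = 22.8849
  k=2: S(2,0) = 38.8927; S(2,1) = 27.3100; S(2,2) = 19.1768
  k=3: S(3,0) = 46.4132; S(3,1) = 32.5908; S(3,2) = 22.8849; S(3,3) = 16.0695
Terminal payoffs V(N, i) = max(K - S_T, 0):
  V(3,0) = 0.000000; V(3,1) = 0.000000; V(3,2) = 2.625124; V(3,3) = 9.440503
Backward induction: V(k, i) = exp(-r*dt) * [p * V(k+1, i) + (1-p) * V(k+1, i+1)].
  V(2,0) = exp(-r*dt) * [p*0.000000 + (1-p)*0.000000] = 0.000000
  V(2,1) = exp(-r*dt) * [p*0.000000 + (1-p)*2.625124] = 1.292701
  V(2,2) = exp(-r*dt) * [p*2.625124 + (1-p)*9.440503] = 5.940876
  V(1,0) = exp(-r*dt) * [p*0.000000 + (1-p)*1.292701] = 0.636571
  V(1,1) = exp(-r*dt) * [p*1.292701 + (1-p)*5.940876] = 3.561740
  V(0,0) = exp(-r*dt) * [p*0.636571 + (1-p)*3.561740] = 2.067234


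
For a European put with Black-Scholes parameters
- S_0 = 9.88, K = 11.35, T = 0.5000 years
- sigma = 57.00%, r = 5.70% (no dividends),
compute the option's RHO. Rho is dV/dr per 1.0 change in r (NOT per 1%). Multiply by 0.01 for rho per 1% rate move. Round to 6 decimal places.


Answer: Rho = -3.764855

Derivation:
d1 = -0.0719021708; d2 = -0.4749530361
phi(d1) = 0.3979123619; exp(-qT) = 1.0000000000; exp(-rT) = 0.9719022941
N(-d2) = 0.6825897761
Rho = -K*T*exp(-rT)*N(-d2) = -11.3500 * 0.5000 * 0.9719022941 * 0.6825897761 = -3.764855


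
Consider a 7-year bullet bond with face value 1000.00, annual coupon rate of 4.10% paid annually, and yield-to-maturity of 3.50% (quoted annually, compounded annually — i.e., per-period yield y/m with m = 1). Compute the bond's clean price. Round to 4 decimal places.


Answer: Price = 1036.6873

Derivation:
Coupon per period c = face * coupon_rate / m = 41.000000
Periods per year m = 1; per-period yield y/m = 0.035000
Number of cashflows N = 7
Cashflows (t years, CF_t, discount factor 1/(1+y/m)^(m*t), PV):
  t = 1.0000: CF_t = 41.000000, DF = 0.966184, PV = 39.613527
  t = 2.0000: CF_t = 41.000000, DF = 0.933511, PV = 38.273939
  t = 3.0000: CF_t = 41.000000, DF = 0.901943, PV = 36.979651
  t = 4.0000: CF_t = 41.000000, DF = 0.871442, PV = 35.729131
  t = 5.0000: CF_t = 41.000000, DF = 0.841973, PV = 34.520900
  t = 6.0000: CF_t = 41.000000, DF = 0.813501, PV = 33.353526
  t = 7.0000: CF_t = 1041.000000, DF = 0.785991, PV = 818.216590
Price P = sum_t PV_t = 1036.687264


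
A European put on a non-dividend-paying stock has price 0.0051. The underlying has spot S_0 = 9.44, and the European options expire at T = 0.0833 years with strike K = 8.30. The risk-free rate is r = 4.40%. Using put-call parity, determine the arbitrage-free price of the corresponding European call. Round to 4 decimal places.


Put-call parity: C - P = S_0 * exp(-qT) - K * exp(-rT).
S_0 * exp(-qT) = 9.4400 * 1.00000000 = 9.44000000
K * exp(-rT) = 8.3000 * 0.99634151 = 8.26963452
C = P + S*exp(-qT) - K*exp(-rT)
C = 0.0051 + 9.44000000 - 8.26963452 = 1.1755

Answer: Call price = 1.1755


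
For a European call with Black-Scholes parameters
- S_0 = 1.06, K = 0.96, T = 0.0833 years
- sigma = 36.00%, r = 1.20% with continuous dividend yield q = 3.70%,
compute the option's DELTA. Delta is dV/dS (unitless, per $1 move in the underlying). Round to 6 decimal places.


Answer: Delta = 0.835257

Derivation:
d1 = 0.9856016693; d2 = 0.8816994076
phi(d1) = 0.2454544574; exp(-qT) = 0.9969226448; exp(-rT) = 0.9990008994
N(d1) = 0.8378356907
Delta = exp(-qT) * N(d1) = 0.9969226448 * 0.8378356907 = 0.835257


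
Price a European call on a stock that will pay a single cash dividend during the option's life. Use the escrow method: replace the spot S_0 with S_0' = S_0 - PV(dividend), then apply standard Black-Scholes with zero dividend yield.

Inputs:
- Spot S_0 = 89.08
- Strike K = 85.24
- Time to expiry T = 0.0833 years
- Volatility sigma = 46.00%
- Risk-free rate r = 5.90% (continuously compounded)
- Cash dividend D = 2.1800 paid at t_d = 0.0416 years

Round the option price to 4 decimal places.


PV(D) = D * exp(-r * t_d) = 2.1800 * 0.99754861 = 2.17465597
S_0' = S_0 - PV(D) = 89.0800 - 2.17465597 = 86.90534403
d1 = (ln(S_0'/K) + (r + sigma^2/2)*T) / (sigma*sqrt(T)) = 0.24913801
d2 = d1 - sigma*sqrt(T) = 0.11637401
exp(-rT) = 0.99509736
N(d1) = 0.59837299; N(d2) = 0.54632193
C = S_0' * N(d1) - K * exp(-rT) * N(d2) = 86.90534403 * 0.59837299 - 85.2400 * 0.99509736 * 0.54632193 = 5.6616

Answer: Price = 5.6616


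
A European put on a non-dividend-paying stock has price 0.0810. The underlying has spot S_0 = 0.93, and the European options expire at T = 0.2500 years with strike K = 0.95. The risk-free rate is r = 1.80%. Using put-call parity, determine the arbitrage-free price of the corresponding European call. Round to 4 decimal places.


Answer: Call price = 0.0653

Derivation:
Put-call parity: C - P = S_0 * exp(-qT) - K * exp(-rT).
S_0 * exp(-qT) = 0.9300 * 1.00000000 = 0.93000000
K * exp(-rT) = 0.9500 * 0.99551011 = 0.94573460
C = P + S*exp(-qT) - K*exp(-rT)
C = 0.0810 + 0.93000000 - 0.94573460 = 0.0653


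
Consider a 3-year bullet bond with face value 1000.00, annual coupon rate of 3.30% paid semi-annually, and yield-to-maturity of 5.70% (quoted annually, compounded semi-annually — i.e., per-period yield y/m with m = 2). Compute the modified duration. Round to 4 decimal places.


Coupon per period c = face * coupon_rate / m = 16.500000
Periods per year m = 2; per-period yield y/m = 0.028500
Number of cashflows N = 6
Cashflows (t years, CF_t, discount factor 1/(1+y/m)^(m*t), PV):
  t = 0.5000: CF_t = 16.500000, DF = 0.972290, PV = 16.042781
  t = 1.0000: CF_t = 16.500000, DF = 0.945347, PV = 15.598231
  t = 1.5000: CF_t = 16.500000, DF = 0.919152, PV = 15.166000
  t = 2.0000: CF_t = 16.500000, DF = 0.893682, PV = 14.745746
  t = 2.5000: CF_t = 16.500000, DF = 0.868917, PV = 14.337138
  t = 3.0000: CF_t = 1016.500000, DF = 0.844840, PV = 858.779377
Price P = sum_t PV_t = 934.669274
First compute Macaulay numerator sum_t t * PV_t:
  t * PV_t at t = 0.5000: 8.021390
  t * PV_t at t = 1.0000: 15.598231
  t * PV_t at t = 1.5000: 22.749000
  t * PV_t at t = 2.0000: 29.491493
  t * PV_t at t = 2.5000: 35.842845
  t * PV_t at t = 3.0000: 2576.338132
Macaulay duration D = 2688.041092 / 934.669274 = 2.875928
Modified duration = D / (1 + y/m) = 2.875928 / (1 + 0.028500) = 2.796235

Answer: Modified duration = 2.7962


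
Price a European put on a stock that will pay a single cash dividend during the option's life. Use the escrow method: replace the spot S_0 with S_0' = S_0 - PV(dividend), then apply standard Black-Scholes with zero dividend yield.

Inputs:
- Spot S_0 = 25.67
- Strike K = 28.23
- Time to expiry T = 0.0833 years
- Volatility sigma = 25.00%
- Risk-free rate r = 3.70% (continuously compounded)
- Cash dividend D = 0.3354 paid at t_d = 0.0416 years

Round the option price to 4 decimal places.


Answer: Price = 2.8703

Derivation:
PV(D) = D * exp(-r * t_d) = 0.3354 * 0.99846198 = 0.33488415
S_0' = S_0 - PV(D) = 25.6700 - 0.33488415 = 25.33511585
d1 = (ln(S_0'/K) + (r + sigma^2/2)*T) / (sigma*sqrt(T)) = -1.42068507
d2 = d1 - sigma*sqrt(T) = -1.49283942
exp(-rT) = 0.99692264
N(-d1) = 0.92229583; N(-d2) = 0.93226039
P = K * exp(-rT) * N(-d2) - S_0' * N(-d1) = 28.2300 * 0.99692264 * 0.93226039 - 25.33511585 * 0.92229583 = 2.8703


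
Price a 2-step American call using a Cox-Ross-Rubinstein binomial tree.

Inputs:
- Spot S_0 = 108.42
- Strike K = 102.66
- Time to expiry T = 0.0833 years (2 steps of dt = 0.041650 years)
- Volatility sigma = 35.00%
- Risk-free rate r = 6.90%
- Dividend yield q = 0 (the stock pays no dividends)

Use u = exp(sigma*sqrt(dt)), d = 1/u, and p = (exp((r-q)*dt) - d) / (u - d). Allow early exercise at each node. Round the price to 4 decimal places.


dt = T/N = 0.041650
u = exp(sigma*sqrt(dt)) = 1.074042; d = 1/u = 0.931062
p = (exp((r-q)*dt) - d) / (u - d) = 0.502279
Discount per step: exp(-r*dt) = 0.997130
Stock lattice S(k, i) with i counting down-moves:
  k=0: S(0,0) = 108.4200
  k=1: S(1,0) = 116.4476; S(1,1) = 100.9458
  k=2: S(2,0) = 125.0697; S(2,1) = 108.4200; S(2,2) = 93.9868
Terminal payoffs V(N, i) = max(S_T - K, 0):
  V(2,0) = 22.409664; V(2,1) = 5.760000; V(2,2) = 0.000000
Backward induction: V(k, i) = exp(-r*dt) * [p * V(k+1, i) + (1-p) * V(k+1, i+1)]; then take max(V_cont, immediate exercise) for American.
  V(1,0) = exp(-r*dt) * [p*22.409664 + (1-p)*5.760000] = 14.082246; exercise = 13.787641; V(1,0) = max -> 14.082246
  V(1,1) = exp(-r*dt) * [p*5.760000 + (1-p)*0.000000] = 2.884824; exercise = 0.000000; V(1,1) = max -> 2.884824
  V(0,0) = exp(-r*dt) * [p*14.082246 + (1-p)*2.884824] = 8.484634; exercise = 5.760000; V(0,0) = max -> 8.484634

Answer: Price = V(0,0) = 8.4846


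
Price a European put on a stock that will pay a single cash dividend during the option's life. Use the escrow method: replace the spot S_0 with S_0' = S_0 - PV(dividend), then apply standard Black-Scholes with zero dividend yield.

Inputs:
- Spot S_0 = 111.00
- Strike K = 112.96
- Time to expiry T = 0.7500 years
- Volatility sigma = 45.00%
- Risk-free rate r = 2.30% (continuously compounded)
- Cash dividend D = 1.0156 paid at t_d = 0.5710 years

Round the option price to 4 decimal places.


PV(D) = D * exp(-r * t_d) = 1.0156 * 0.98695286 = 1.00234933
S_0' = S_0 - PV(D) = 111.0000 - 1.00234933 = 109.99765067
d1 = (ln(S_0'/K) + (r + sigma^2/2)*T) / (sigma*sqrt(T)) = 0.17092836
d2 = d1 - sigma*sqrt(T) = -0.21878308
exp(-rT) = 0.98289793
N(-d1) = 0.43214005; N(-d2) = 0.58659048
P = K * exp(-rT) * N(-d2) - S_0' * N(-d1) = 112.9600 * 0.98289793 * 0.58659048 - 109.99765067 * 0.43214005 = 17.5937

Answer: Price = 17.5937


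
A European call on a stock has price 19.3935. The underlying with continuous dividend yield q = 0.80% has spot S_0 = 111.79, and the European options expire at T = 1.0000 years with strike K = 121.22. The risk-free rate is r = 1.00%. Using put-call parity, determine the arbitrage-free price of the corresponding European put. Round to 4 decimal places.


Put-call parity: C - P = S_0 * exp(-qT) - K * exp(-rT).
S_0 * exp(-qT) = 111.7900 * 0.99203191 = 110.89924776
K * exp(-rT) = 121.2200 * 0.99004983 = 120.01384085
P = C - S*exp(-qT) + K*exp(-rT)
P = 19.3935 - 110.89924776 + 120.01384085 = 28.5081

Answer: Put price = 28.5081


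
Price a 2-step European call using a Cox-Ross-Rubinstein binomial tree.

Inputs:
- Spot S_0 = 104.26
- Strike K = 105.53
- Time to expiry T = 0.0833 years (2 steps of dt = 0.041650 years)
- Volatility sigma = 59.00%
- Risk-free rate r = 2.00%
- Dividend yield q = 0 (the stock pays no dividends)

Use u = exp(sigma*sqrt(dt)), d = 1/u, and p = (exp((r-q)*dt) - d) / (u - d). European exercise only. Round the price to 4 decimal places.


dt = T/N = 0.041650
u = exp(sigma*sqrt(dt)) = 1.127958; d = 1/u = 0.886558
p = (exp((r-q)*dt) - d) / (u - d) = 0.473386
Discount per step: exp(-r*dt) = 0.999167
Stock lattice S(k, i) with i counting down-moves:
  k=0: S(0,0) = 104.2600
  k=1: S(1,0) = 117.6009; S(1,1) = 92.4325
  k=2: S(2,0) = 132.6489; S(2,1) = 104.2600; S(2,2) = 81.9467
Terminal payoffs V(N, i) = max(S_T - K, 0):
  V(2,0) = 27.118940; V(2,1) = 0.000000; V(2,2) = 0.000000
Backward induction: V(k, i) = exp(-r*dt) * [p * V(k+1, i) + (1-p) * V(k+1, i+1)].
  V(1,0) = exp(-r*dt) * [p*27.118940 + (1-p)*0.000000] = 12.827042
  V(1,1) = exp(-r*dt) * [p*0.000000 + (1-p)*0.000000] = 0.000000
  V(0,0) = exp(-r*dt) * [p*12.827042 + (1-p)*0.000000] = 6.067088

Answer: Price = V(0,0) = 6.0671


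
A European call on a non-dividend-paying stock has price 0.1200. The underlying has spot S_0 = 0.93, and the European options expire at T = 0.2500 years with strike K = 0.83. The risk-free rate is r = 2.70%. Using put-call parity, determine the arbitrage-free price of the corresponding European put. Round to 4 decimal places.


Answer: Put price = 0.0144

Derivation:
Put-call parity: C - P = S_0 * exp(-qT) - K * exp(-rT).
S_0 * exp(-qT) = 0.9300 * 1.00000000 = 0.93000000
K * exp(-rT) = 0.8300 * 0.99327273 = 0.82441637
P = C - S*exp(-qT) + K*exp(-rT)
P = 0.1200 - 0.93000000 + 0.82441637 = 0.0144


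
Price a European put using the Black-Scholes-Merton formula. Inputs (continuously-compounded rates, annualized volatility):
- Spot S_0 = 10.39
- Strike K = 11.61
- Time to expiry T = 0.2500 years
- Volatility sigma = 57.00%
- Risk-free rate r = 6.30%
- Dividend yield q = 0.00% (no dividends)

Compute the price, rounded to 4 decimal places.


Answer: Price = 1.8234

Derivation:
d1 = (ln(S/K) + (r - q + 0.5*sigma^2) * T) / (sigma * sqrt(T)) = -0.19179120
d2 = d1 - sigma * sqrt(T) = -0.47679120
exp(-rT) = 0.98437338; exp(-qT) = 1.00000000
P = K * exp(-rT) * N(-d2) - S_0 * exp(-qT) * N(-d1)
N(-d1) = 0.57604712; N(-d2) = 0.68324459
P = 11.6100 * 0.98437338 * 0.68324459 - 10.3900 * 1.00000000 * 0.57604712 = 1.8234


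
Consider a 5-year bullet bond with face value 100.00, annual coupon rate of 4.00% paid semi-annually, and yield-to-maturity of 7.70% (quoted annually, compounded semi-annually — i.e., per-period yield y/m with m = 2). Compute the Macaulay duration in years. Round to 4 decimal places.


Coupon per period c = face * coupon_rate / m = 2.000000
Periods per year m = 2; per-period yield y/m = 0.038500
Number of cashflows N = 10
Cashflows (t years, CF_t, discount factor 1/(1+y/m)^(m*t), PV):
  t = 0.5000: CF_t = 2.000000, DF = 0.962927, PV = 1.925855
  t = 1.0000: CF_t = 2.000000, DF = 0.927229, PV = 1.854458
  t = 1.5000: CF_t = 2.000000, DF = 0.892854, PV = 1.785708
  t = 2.0000: CF_t = 2.000000, DF = 0.859754, PV = 1.719507
  t = 2.5000: CF_t = 2.000000, DF = 0.827880, PV = 1.655760
  t = 3.0000: CF_t = 2.000000, DF = 0.797188, PV = 1.594377
  t = 3.5000: CF_t = 2.000000, DF = 0.767635, PV = 1.535269
  t = 4.0000: CF_t = 2.000000, DF = 0.739176, PV = 1.478352
  t = 4.5000: CF_t = 2.000000, DF = 0.711773, PV = 1.423546
  t = 5.0000: CF_t = 102.000000, DF = 0.685386, PV = 69.909334
Price P = sum_t PV_t = 84.882166
Macaulay numerator sum_t t * PV_t:
  t * PV_t at t = 0.5000: 0.962927
  t * PV_t at t = 1.0000: 1.854458
  t * PV_t at t = 1.5000: 2.678562
  t * PV_t at t = 2.0000: 3.439014
  t * PV_t at t = 2.5000: 4.139401
  t * PV_t at t = 3.0000: 4.783131
  t * PV_t at t = 3.5000: 5.373442
  t * PV_t at t = 4.0000: 5.913410
  t * PV_t at t = 4.5000: 6.405957
  t * PV_t at t = 5.0000: 349.546669
Macaulay duration D = (sum_t t * PV_t) / P = 385.096970 / 84.882166 = 4.536842

Answer: Macaulay duration = 4.5368 years


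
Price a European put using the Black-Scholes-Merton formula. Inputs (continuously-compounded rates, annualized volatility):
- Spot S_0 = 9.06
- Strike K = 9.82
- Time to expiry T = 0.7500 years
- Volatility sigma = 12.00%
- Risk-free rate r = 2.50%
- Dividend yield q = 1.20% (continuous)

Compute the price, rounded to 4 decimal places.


Answer: Price = 0.8012

Derivation:
d1 = (ln(S/K) + (r - q + 0.5*sigma^2) * T) / (sigma * sqrt(T)) = -0.62933106
d2 = d1 - sigma * sqrt(T) = -0.73325411
exp(-rT) = 0.98142469; exp(-qT) = 0.99104038
P = K * exp(-rT) * N(-d2) - S_0 * exp(-qT) * N(-d1)
N(-d1) = 0.73543383; N(-d2) = 0.76829827
P = 9.8200 * 0.98142469 * 0.76829827 - 9.0600 * 0.99104038 * 0.73543383 = 0.8012


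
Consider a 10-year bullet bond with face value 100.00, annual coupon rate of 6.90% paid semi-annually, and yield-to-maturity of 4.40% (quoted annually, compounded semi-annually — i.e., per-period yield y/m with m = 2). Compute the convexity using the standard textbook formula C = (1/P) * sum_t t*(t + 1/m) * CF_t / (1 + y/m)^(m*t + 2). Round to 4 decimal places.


Answer: Convexity = 69.4517

Derivation:
Coupon per period c = face * coupon_rate / m = 3.450000
Periods per year m = 2; per-period yield y/m = 0.022000
Number of cashflows N = 20
Cashflows (t years, CF_t, discount factor 1/(1+y/m)^(m*t), PV):
  t = 0.5000: CF_t = 3.450000, DF = 0.978474, PV = 3.375734
  t = 1.0000: CF_t = 3.450000, DF = 0.957411, PV = 3.303066
  t = 1.5000: CF_t = 3.450000, DF = 0.936801, PV = 3.231963
  t = 2.0000: CF_t = 3.450000, DF = 0.916635, PV = 3.162391
  t = 2.5000: CF_t = 3.450000, DF = 0.896903, PV = 3.094316
  t = 3.0000: CF_t = 3.450000, DF = 0.877596, PV = 3.027706
  t = 3.5000: CF_t = 3.450000, DF = 0.858704, PV = 2.962530
  t = 4.0000: CF_t = 3.450000, DF = 0.840220, PV = 2.898758
  t = 4.5000: CF_t = 3.450000, DF = 0.822133, PV = 2.836358
  t = 5.0000: CF_t = 3.450000, DF = 0.804435, PV = 2.775301
  t = 5.5000: CF_t = 3.450000, DF = 0.787119, PV = 2.715559
  t = 6.0000: CF_t = 3.450000, DF = 0.770175, PV = 2.657103
  t = 6.5000: CF_t = 3.450000, DF = 0.753596, PV = 2.599905
  t = 7.0000: CF_t = 3.450000, DF = 0.737373, PV = 2.543938
  t = 7.5000: CF_t = 3.450000, DF = 0.721500, PV = 2.489176
  t = 8.0000: CF_t = 3.450000, DF = 0.705969, PV = 2.435593
  t = 8.5000: CF_t = 3.450000, DF = 0.690772, PV = 2.383164
  t = 9.0000: CF_t = 3.450000, DF = 0.675902, PV = 2.331863
  t = 9.5000: CF_t = 3.450000, DF = 0.661352, PV = 2.281666
  t = 10.0000: CF_t = 103.450000, DF = 0.647116, PV = 66.944142
Price P = sum_t PV_t = 120.050232
Convexity numerator sum_t t*(t + 1/m) * CF_t / (1+y/m)^(m*t + 2):
  t = 0.5000: term = 1.615982
  t = 1.0000: term = 4.743586
  t = 1.5000: term = 9.282947
  t = 2.0000: term = 15.138531
  t = 2.5000: term = 22.218978
  t = 3.0000: term = 30.436957
  t = 3.5000: term = 39.709011
  t = 4.0000: term = 49.955423
  t = 4.5000: term = 61.100077
  t = 5.0000: term = 73.070325
  t = 5.5000: term = 85.796859
  t = 6.0000: term = 99.213589
  t = 6.5000: term = 113.257522
  t = 7.0000: term = 127.868646
  t = 7.5000: term = 142.989819
  t = 8.0000: term = 158.566662
  t = 8.5000: term = 174.547451
  t = 9.0000: term = 190.883018
  t = 9.5000: term = 207.526656
  t = 10.0000: term = 6729.767903
Convexity = (1/P) * sum = 8337.689942 / 120.050232 = 69.451677


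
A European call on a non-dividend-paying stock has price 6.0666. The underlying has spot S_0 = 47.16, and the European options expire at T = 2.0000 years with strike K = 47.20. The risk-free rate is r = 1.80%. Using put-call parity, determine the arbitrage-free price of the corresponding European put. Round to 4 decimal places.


Put-call parity: C - P = S_0 * exp(-qT) - K * exp(-rT).
S_0 * exp(-qT) = 47.1600 * 1.00000000 = 47.16000000
K * exp(-rT) = 47.2000 * 0.96464029 = 45.53102185
P = C - S*exp(-qT) + K*exp(-rT)
P = 6.0666 - 47.16000000 + 45.53102185 = 4.4376

Answer: Put price = 4.4376


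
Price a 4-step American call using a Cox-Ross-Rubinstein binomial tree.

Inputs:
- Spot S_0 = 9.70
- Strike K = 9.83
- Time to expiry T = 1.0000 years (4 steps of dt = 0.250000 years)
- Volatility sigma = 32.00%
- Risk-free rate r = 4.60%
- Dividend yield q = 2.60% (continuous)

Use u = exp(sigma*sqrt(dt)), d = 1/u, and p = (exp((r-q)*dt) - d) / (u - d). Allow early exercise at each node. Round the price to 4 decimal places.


Answer: Price = V(0,0) = 1.1795

Derivation:
dt = T/N = 0.250000
u = exp(sigma*sqrt(dt)) = 1.173511; d = 1/u = 0.852144
p = (exp((r-q)*dt) - d) / (u - d) = 0.475683
Discount per step: exp(-r*dt) = 0.988566
Stock lattice S(k, i) with i counting down-moves:
  k=0: S(0,0) = 9.7000
  k=1: S(1,0) = 11.3831; S(1,1) = 8.2658
  k=2: S(2,0) = 13.3581; S(2,1) = 9.7000; S(2,2) = 7.0436
  k=3: S(3,0) = 15.6759; S(3,1) = 11.3831; S(3,2) = 8.2658; S(3,3) = 6.0022
  k=4: S(4,0) = 18.3959; S(4,1) = 13.3581; S(4,2) = 9.7000; S(4,3) = 7.0436; S(4,4) = 5.1147
Terminal payoffs V(N, i) = max(S_T - K, 0):
  V(4,0) = 8.565865; V(4,1) = 3.528139; V(4,2) = 0.000000; V(4,3) = 0.000000; V(4,4) = 0.000000
Backward induction: V(k, i) = exp(-r*dt) * [p * V(k+1, i) + (1-p) * V(k+1, i+1)]; then take max(V_cont, immediate exercise) for American.
  V(3,0) = exp(-r*dt) * [p*8.565865 + (1-p)*3.528139] = 5.856756; exercise = 5.845922; V(3,0) = max -> 5.856756
  V(3,1) = exp(-r*dt) * [p*3.528139 + (1-p)*0.000000] = 1.659085; exercise = 1.553055; V(3,1) = max -> 1.659085
  V(3,2) = exp(-r*dt) * [p*0.000000 + (1-p)*0.000000] = 0.000000; exercise = 0.000000; V(3,2) = max -> 0.000000
  V(3,3) = exp(-r*dt) * [p*0.000000 + (1-p)*0.000000] = 0.000000; exercise = 0.000000; V(3,3) = max -> 0.000000
  V(2,0) = exp(-r*dt) * [p*5.856756 + (1-p)*1.659085] = 3.614043; exercise = 3.528139; V(2,0) = max -> 3.614043
  V(2,1) = exp(-r*dt) * [p*1.659085 + (1-p)*0.000000] = 0.780174; exercise = 0.000000; V(2,1) = max -> 0.780174
  V(2,2) = exp(-r*dt) * [p*0.000000 + (1-p)*0.000000] = 0.000000; exercise = 0.000000; V(2,2) = max -> 0.000000
  V(1,0) = exp(-r*dt) * [p*3.614043 + (1-p)*0.780174] = 2.103862; exercise = 1.553055; V(1,0) = max -> 2.103862
  V(1,1) = exp(-r*dt) * [p*0.780174 + (1-p)*0.000000] = 0.366872; exercise = 0.000000; V(1,1) = max -> 0.366872
  V(0,0) = exp(-r*dt) * [p*2.103862 + (1-p)*0.366872] = 1.179485; exercise = 0.000000; V(0,0) = max -> 1.179485


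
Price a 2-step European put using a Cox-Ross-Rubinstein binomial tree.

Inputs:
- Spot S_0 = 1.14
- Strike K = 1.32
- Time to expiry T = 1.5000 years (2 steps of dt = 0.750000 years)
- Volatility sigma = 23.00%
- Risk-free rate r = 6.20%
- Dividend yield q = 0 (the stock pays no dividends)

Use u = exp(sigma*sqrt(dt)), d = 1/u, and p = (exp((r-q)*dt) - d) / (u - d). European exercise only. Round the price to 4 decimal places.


dt = T/N = 0.750000
u = exp(sigma*sqrt(dt)) = 1.220409; d = 1/u = 0.819398
p = (exp((r-q)*dt) - d) / (u - d) = 0.569063
Discount per step: exp(-r*dt) = 0.954565
Stock lattice S(k, i) with i counting down-moves:
  k=0: S(0,0) = 1.1400
  k=1: S(1,0) = 1.3913; S(1,1) = 0.9341
  k=2: S(2,0) = 1.6979; S(2,1) = 1.1400; S(2,2) = 0.7654
Terminal payoffs V(N, i) = max(K - S_T, 0):
  V(2,0) = 0.000000; V(2,1) = 0.180000; V(2,2) = 0.554590
Backward induction: V(k, i) = exp(-r*dt) * [p * V(k+1, i) + (1-p) * V(k+1, i+1)].
  V(1,0) = exp(-r*dt) * [p*0.000000 + (1-p)*0.180000] = 0.074044
  V(1,1) = exp(-r*dt) * [p*0.180000 + (1-p)*0.554590] = 0.325912
  V(0,0) = exp(-r*dt) * [p*0.074044 + (1-p)*0.325912] = 0.174288

Answer: Price = V(0,0) = 0.1743


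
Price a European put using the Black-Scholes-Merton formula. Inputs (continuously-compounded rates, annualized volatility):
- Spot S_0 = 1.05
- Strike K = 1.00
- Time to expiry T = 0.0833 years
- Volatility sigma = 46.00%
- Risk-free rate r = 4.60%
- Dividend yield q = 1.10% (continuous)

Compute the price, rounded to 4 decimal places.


Answer: Price = 0.0317

Derivation:
d1 = (ln(S/K) + (r - q + 0.5*sigma^2) * T) / (sigma * sqrt(T)) = 0.45583745
d2 = d1 - sigma * sqrt(T) = 0.32307345
exp(-rT) = 0.99617553; exp(-qT) = 0.99908412
P = K * exp(-rT) * N(-d2) - S_0 * exp(-qT) * N(-d1)
N(-d1) = 0.32425343; N(-d2) = 0.37331981
P = 1.0000 * 0.99617553 * 0.37331981 - 1.0500 * 0.99908412 * 0.32425343 = 0.0317


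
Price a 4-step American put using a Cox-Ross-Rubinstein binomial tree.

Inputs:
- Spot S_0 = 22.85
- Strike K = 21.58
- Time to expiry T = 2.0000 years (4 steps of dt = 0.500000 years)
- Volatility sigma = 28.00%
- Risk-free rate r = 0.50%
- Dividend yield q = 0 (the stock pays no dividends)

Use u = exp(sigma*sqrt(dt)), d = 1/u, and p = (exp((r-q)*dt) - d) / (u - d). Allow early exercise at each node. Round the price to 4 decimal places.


Answer: Price = V(0,0) = 2.7728

Derivation:
dt = T/N = 0.500000
u = exp(sigma*sqrt(dt)) = 1.218950; d = 1/u = 0.820378
p = (exp((r-q)*dt) - d) / (u - d) = 0.456944
Discount per step: exp(-r*dt) = 0.997503
Stock lattice S(k, i) with i counting down-moves:
  k=0: S(0,0) = 22.8500
  k=1: S(1,0) = 27.8530; S(1,1) = 18.7456
  k=2: S(2,0) = 33.9514; S(2,1) = 22.8500; S(2,2) = 15.3785
  k=3: S(3,0) = 41.3851; S(3,1) = 27.8530; S(3,2) = 18.7456; S(3,3) = 12.6162
  k=4: S(4,0) = 50.4464; S(4,1) = 33.9514; S(4,2) = 22.8500; S(4,3) = 15.3785; S(4,4) = 10.3501
Terminal payoffs V(N, i) = max(K - S_T, 0):
  V(4,0) = 0.000000; V(4,1) = 0.000000; V(4,2) = 0.000000; V(4,3) = 6.201486; V(4,4) = 11.229948
Backward induction: V(k, i) = exp(-r*dt) * [p * V(k+1, i) + (1-p) * V(k+1, i+1)]; then take max(V_cont, immediate exercise) for American.
  V(3,0) = exp(-r*dt) * [p*0.000000 + (1-p)*0.000000] = 0.000000; exercise = 0.000000; V(3,0) = max -> 0.000000
  V(3,1) = exp(-r*dt) * [p*0.000000 + (1-p)*0.000000] = 0.000000; exercise = 0.000000; V(3,1) = max -> 0.000000
  V(3,2) = exp(-r*dt) * [p*0.000000 + (1-p)*6.201486] = 3.359347; exercise = 2.834360; V(3,2) = max -> 3.359347
  V(3,3) = exp(-r*dt) * [p*6.201486 + (1-p)*11.229948] = 8.909921; exercise = 8.963804; V(3,3) = max -> 8.963804
  V(2,0) = exp(-r*dt) * [p*0.000000 + (1-p)*0.000000] = 0.000000; exercise = 0.000000; V(2,0) = max -> 0.000000
  V(2,1) = exp(-r*dt) * [p*0.000000 + (1-p)*3.359347] = 1.819759; exercise = 0.000000; V(2,1) = max -> 1.819759
  V(2,2) = exp(-r*dt) * [p*3.359347 + (1-p)*8.963804] = 6.386894; exercise = 6.201486; V(2,2) = max -> 6.386894
  V(1,0) = exp(-r*dt) * [p*0.000000 + (1-p)*1.819759] = 0.985764; exercise = 0.000000; V(1,0) = max -> 0.985764
  V(1,1) = exp(-r*dt) * [p*1.819759 + (1-p)*6.386894] = 4.289233; exercise = 2.834360; V(1,1) = max -> 4.289233
  V(0,0) = exp(-r*dt) * [p*0.985764 + (1-p)*4.289233] = 2.772793; exercise = 0.000000; V(0,0) = max -> 2.772793


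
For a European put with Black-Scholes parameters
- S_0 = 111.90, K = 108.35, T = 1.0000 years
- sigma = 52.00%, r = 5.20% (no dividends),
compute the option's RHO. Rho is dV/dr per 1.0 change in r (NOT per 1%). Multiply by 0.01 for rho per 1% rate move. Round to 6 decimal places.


Answer: Rho = -55.444992

Derivation:
d1 = 0.4219978603; d2 = -0.0980021397
phi(d1) = 0.3649555804; exp(-qT) = 1.0000000000; exp(-rT) = 0.9493288668
N(-d2) = 0.5390347029
Rho = -K*T*exp(-rT)*N(-d2) = -108.3500 * 1.0000 * 0.9493288668 * 0.5390347029 = -55.444992


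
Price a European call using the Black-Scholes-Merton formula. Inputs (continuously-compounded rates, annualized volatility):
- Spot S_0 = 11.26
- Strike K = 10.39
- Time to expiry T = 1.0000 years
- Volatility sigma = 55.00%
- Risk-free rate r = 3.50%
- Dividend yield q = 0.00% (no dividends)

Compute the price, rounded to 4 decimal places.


d1 = (ln(S/K) + (r - q + 0.5*sigma^2) * T) / (sigma * sqrt(T)) = 0.48484149
d2 = d1 - sigma * sqrt(T) = -0.06515851
exp(-rT) = 0.96560542; exp(-qT) = 1.00000000
C = S_0 * exp(-qT) * N(d1) - K * exp(-rT) * N(d2)
N(d1) = 0.68610560; N(d2) = 0.47402390
C = 11.2600 * 1.00000000 * 0.68610560 - 10.3900 * 0.96560542 * 0.47402390 = 2.9698

Answer: Price = 2.9698


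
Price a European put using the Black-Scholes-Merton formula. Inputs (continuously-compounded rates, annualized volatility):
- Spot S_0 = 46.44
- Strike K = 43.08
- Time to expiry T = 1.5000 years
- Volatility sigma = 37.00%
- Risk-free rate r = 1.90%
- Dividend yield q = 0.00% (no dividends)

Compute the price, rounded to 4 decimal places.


Answer: Price = 5.8317

Derivation:
d1 = (ln(S/K) + (r - q + 0.5*sigma^2) * T) / (sigma * sqrt(T)) = 0.45520193
d2 = d1 - sigma * sqrt(T) = 0.00204633
exp(-rT) = 0.97190229; exp(-qT) = 1.00000000
P = K * exp(-rT) * N(-d2) - S_0 * exp(-qT) * N(-d1)
N(-d1) = 0.32448199; N(-d2) = 0.49918363
P = 43.0800 * 0.97190229 * 0.49918363 - 46.4400 * 1.00000000 * 0.32448199 = 5.8317


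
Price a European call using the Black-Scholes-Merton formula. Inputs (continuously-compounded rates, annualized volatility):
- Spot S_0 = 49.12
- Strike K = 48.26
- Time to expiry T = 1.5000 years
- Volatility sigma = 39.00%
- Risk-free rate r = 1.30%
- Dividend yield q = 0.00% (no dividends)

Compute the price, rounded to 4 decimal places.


d1 = (ln(S/K) + (r - q + 0.5*sigma^2) * T) / (sigma * sqrt(T)) = 0.31662947
d2 = d1 - sigma * sqrt(T) = -0.16102103
exp(-rT) = 0.98068890; exp(-qT) = 1.00000000
C = S_0 * exp(-qT) * N(d1) - K * exp(-rT) * N(d2)
N(d1) = 0.62423761; N(d2) = 0.43603842
C = 49.1200 * 1.00000000 * 0.62423761 - 48.2600 * 0.98068890 * 0.43603842 = 10.0257

Answer: Price = 10.0257


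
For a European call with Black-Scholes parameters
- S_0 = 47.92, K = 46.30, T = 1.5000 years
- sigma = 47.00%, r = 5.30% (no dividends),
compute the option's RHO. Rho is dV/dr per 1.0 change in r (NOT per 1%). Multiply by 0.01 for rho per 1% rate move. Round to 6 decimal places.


d1 = 0.4856695259; d2 = -0.0899605636
phi(d1) = 0.3545606089; exp(-qT) = 1.0000000000; exp(-rT) = 0.9235780200
N(d2) = 0.4641592767
Rho = K*T*exp(-rT)*N(d2) = 46.3000 * 1.5000 * 0.9235780200 * 0.4641592767 = 29.772333

Answer: Rho = 29.772333


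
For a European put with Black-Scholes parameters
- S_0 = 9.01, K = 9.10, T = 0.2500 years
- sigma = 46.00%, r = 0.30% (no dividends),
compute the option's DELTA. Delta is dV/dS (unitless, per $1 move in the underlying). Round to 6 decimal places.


Answer: Delta = -0.470089

Derivation:
d1 = 0.0750463396; d2 = -0.1549536604
phi(d1) = 0.3978204486; exp(-qT) = 1.0000000000; exp(-rT) = 0.9992502812
N(-d1) = 0.4700889211
Delta = -exp(-qT) * N(-d1) = -1.0000000000 * 0.4700889211 = -0.470089


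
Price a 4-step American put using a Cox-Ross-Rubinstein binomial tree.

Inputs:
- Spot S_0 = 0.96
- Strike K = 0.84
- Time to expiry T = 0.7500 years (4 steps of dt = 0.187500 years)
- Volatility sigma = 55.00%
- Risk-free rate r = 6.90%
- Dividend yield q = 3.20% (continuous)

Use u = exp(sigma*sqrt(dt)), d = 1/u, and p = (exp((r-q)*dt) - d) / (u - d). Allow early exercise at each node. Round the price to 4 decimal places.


Answer: Price = V(0,0) = 0.1087

Derivation:
dt = T/N = 0.187500
u = exp(sigma*sqrt(dt)) = 1.268908; d = 1/u = 0.788079
p = (exp((r-q)*dt) - d) / (u - d) = 0.455219
Discount per step: exp(-r*dt) = 0.987146
Stock lattice S(k, i) with i counting down-moves:
  k=0: S(0,0) = 0.9600
  k=1: S(1,0) = 1.2182; S(1,1) = 0.7566
  k=2: S(2,0) = 1.5457; S(2,1) = 0.9600; S(2,2) = 0.5962
  k=3: S(3,0) = 1.9614; S(3,1) = 1.2182; S(3,2) = 0.7566; S(3,3) = 0.4699
  k=4: S(4,0) = 2.4888; S(4,1) = 1.5457; S(4,2) = 0.9600; S(4,3) = 0.5962; S(4,4) = 0.3703
Terminal payoffs V(N, i) = max(K - S_T, 0):
  V(4,0) = 0.000000; V(4,1) = 0.000000; V(4,2) = 0.000000; V(4,3) = 0.243774; V(4,4) = 0.469703
Backward induction: V(k, i) = exp(-r*dt) * [p * V(k+1, i) + (1-p) * V(k+1, i+1)]; then take max(V_cont, immediate exercise) for American.
  V(3,0) = exp(-r*dt) * [p*0.000000 + (1-p)*0.000000] = 0.000000; exercise = 0.000000; V(3,0) = max -> 0.000000
  V(3,1) = exp(-r*dt) * [p*0.000000 + (1-p)*0.000000] = 0.000000; exercise = 0.000000; V(3,1) = max -> 0.000000
  V(3,2) = exp(-r*dt) * [p*0.000000 + (1-p)*0.243774] = 0.131097; exercise = 0.083444; V(3,2) = max -> 0.131097
  V(3,3) = exp(-r*dt) * [p*0.243774 + (1-p)*0.469703] = 0.362140; exercise = 0.370127; V(3,3) = max -> 0.370127
  V(2,0) = exp(-r*dt) * [p*0.000000 + (1-p)*0.000000] = 0.000000; exercise = 0.000000; V(2,0) = max -> 0.000000
  V(2,1) = exp(-r*dt) * [p*0.000000 + (1-p)*0.131097] = 0.070501; exercise = 0.000000; V(2,1) = max -> 0.070501
  V(2,2) = exp(-r*dt) * [p*0.131097 + (1-p)*0.370127] = 0.257957; exercise = 0.243774; V(2,2) = max -> 0.257957
  V(1,0) = exp(-r*dt) * [p*0.000000 + (1-p)*0.070501] = 0.037914; exercise = 0.000000; V(1,0) = max -> 0.037914
  V(1,1) = exp(-r*dt) * [p*0.070501 + (1-p)*0.257957] = 0.170404; exercise = 0.083444; V(1,1) = max -> 0.170404
  V(0,0) = exp(-r*dt) * [p*0.037914 + (1-p)*0.170404] = 0.108677; exercise = 0.000000; V(0,0) = max -> 0.108677


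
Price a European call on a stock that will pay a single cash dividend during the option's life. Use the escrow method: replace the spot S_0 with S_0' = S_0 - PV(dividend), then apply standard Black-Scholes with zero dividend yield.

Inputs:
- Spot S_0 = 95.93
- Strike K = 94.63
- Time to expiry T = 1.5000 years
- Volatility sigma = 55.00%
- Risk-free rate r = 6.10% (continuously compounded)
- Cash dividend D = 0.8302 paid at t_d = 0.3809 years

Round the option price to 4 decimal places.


PV(D) = D * exp(-r * t_d) = 0.8302 * 0.97703295 = 0.81113276
S_0' = S_0 - PV(D) = 95.9300 - 0.81113276 = 95.11886724
d1 = (ln(S_0'/K) + (r + sigma^2/2)*T) / (sigma*sqrt(T)) = 0.48028970
d2 = d1 - sigma*sqrt(T) = -0.19331998
exp(-rT) = 0.91256132
N(d1) = 0.68448930; N(d2) = 0.42335419
C = S_0' * N(d1) - K * exp(-rT) * N(d2) = 95.11886724 * 0.68448930 - 94.6300 * 0.91256132 * 0.42335419 = 28.5488

Answer: Price = 28.5488


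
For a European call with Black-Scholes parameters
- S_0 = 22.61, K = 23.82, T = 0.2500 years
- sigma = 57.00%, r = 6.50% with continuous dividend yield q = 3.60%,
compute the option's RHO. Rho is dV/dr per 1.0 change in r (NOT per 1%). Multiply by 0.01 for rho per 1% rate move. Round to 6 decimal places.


d1 = -0.0149851847; d2 = -0.2999851847
phi(d1) = 0.3988974905; exp(-qT) = 0.9910403788; exp(-rT) = 0.9838813190
N(d2) = 0.3820942282
Rho = K*T*exp(-rT)*N(d2) = 23.8200 * 0.2500 * 0.9838813190 * 0.3820942282 = 2.238695

Answer: Rho = 2.238695


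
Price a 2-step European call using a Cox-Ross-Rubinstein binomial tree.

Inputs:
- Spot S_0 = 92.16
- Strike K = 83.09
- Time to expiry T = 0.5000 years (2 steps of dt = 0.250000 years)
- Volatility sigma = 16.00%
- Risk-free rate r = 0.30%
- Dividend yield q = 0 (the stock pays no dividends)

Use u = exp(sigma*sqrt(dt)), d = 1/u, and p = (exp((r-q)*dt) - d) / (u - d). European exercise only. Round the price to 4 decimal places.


Answer: Price = V(0,0) = 10.4026

Derivation:
dt = T/N = 0.250000
u = exp(sigma*sqrt(dt)) = 1.083287; d = 1/u = 0.923116
p = (exp((r-q)*dt) - d) / (u - d) = 0.484695
Discount per step: exp(-r*dt) = 0.999250
Stock lattice S(k, i) with i counting down-moves:
  k=0: S(0,0) = 92.1600
  k=1: S(1,0) = 99.8357; S(1,1) = 85.0744
  k=2: S(2,0) = 108.1508; S(2,1) = 92.1600; S(2,2) = 78.5336
Terminal payoffs V(N, i) = max(S_T - K, 0):
  V(2,0) = 25.060762; V(2,1) = 9.070000; V(2,2) = 0.000000
Backward induction: V(k, i) = exp(-r*dt) * [p * V(k+1, i) + (1-p) * V(k+1, i+1)].
  V(1,0) = exp(-r*dt) * [p*25.060762 + (1-p)*9.070000] = 16.808030
  V(1,1) = exp(-r*dt) * [p*9.070000 + (1-p)*0.000000] = 4.392887
  V(0,0) = exp(-r*dt) * [p*16.808030 + (1-p)*4.392887] = 10.402639


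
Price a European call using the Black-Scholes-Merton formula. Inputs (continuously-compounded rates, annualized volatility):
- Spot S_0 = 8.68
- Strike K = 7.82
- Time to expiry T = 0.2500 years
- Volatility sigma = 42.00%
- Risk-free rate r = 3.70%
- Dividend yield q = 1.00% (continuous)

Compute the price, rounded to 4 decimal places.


Answer: Price = 1.2345

Derivation:
d1 = (ln(S/K) + (r - q + 0.5*sigma^2) * T) / (sigma * sqrt(T)) = 0.63398559
d2 = d1 - sigma * sqrt(T) = 0.42398559
exp(-rT) = 0.99079265; exp(-qT) = 0.99750312
C = S_0 * exp(-qT) * N(d1) - K * exp(-rT) * N(d2)
N(d1) = 0.73695489; N(d2) = 0.66421184
C = 8.6800 * 0.99750312 * 0.73695489 - 7.8200 * 0.99079265 * 0.66421184 = 1.2345


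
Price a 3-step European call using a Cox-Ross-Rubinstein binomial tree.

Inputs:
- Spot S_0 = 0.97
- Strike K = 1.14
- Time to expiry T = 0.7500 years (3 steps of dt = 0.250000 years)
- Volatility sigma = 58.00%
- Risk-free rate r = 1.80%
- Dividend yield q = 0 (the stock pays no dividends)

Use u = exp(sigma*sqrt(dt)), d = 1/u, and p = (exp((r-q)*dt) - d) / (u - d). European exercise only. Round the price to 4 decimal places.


Answer: Price = V(0,0) = 0.1455

Derivation:
dt = T/N = 0.250000
u = exp(sigma*sqrt(dt)) = 1.336427; d = 1/u = 0.748264
p = (exp((r-q)*dt) - d) / (u - d) = 0.435672
Discount per step: exp(-r*dt) = 0.995510
Stock lattice S(k, i) with i counting down-moves:
  k=0: S(0,0) = 0.9700
  k=1: S(1,0) = 1.2963; S(1,1) = 0.7258
  k=2: S(2,0) = 1.7325; S(2,1) = 0.9700; S(2,2) = 0.5431
  k=3: S(3,0) = 2.3153; S(3,1) = 1.2963; S(3,2) = 0.7258; S(3,3) = 0.4064
Terminal payoffs V(N, i) = max(S_T - K, 0):
  V(3,0) = 1.175304; V(3,1) = 0.156335; V(3,2) = 0.000000; V(3,3) = 0.000000
Backward induction: V(k, i) = exp(-r*dt) * [p * V(k+1, i) + (1-p) * V(k+1, i+1)].
  V(2,0) = exp(-r*dt) * [p*1.175304 + (1-p)*0.156335] = 0.597576
  V(2,1) = exp(-r*dt) * [p*0.156335 + (1-p)*0.000000] = 0.067805
  V(2,2) = exp(-r*dt) * [p*0.000000 + (1-p)*0.000000] = 0.000000
  V(1,0) = exp(-r*dt) * [p*0.597576 + (1-p)*0.067805] = 0.297270
  V(1,1) = exp(-r*dt) * [p*0.067805 + (1-p)*0.000000] = 0.029408
  V(0,0) = exp(-r*dt) * [p*0.297270 + (1-p)*0.029408] = 0.145452
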